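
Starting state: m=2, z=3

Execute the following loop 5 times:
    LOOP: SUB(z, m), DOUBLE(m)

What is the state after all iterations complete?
m=64, z=-59

Iteration trace:
Start: m=2, z=3
After iteration 1: m=4, z=1
After iteration 2: m=8, z=-3
After iteration 3: m=16, z=-11
After iteration 4: m=32, z=-27
After iteration 5: m=64, z=-59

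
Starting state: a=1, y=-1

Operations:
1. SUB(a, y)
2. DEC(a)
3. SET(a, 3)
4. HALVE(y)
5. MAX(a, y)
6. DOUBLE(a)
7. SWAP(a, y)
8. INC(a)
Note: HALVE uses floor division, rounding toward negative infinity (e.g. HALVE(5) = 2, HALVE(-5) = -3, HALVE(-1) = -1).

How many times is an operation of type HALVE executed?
1

Counting HALVE operations:
Step 4: HALVE(y) ← HALVE
Total: 1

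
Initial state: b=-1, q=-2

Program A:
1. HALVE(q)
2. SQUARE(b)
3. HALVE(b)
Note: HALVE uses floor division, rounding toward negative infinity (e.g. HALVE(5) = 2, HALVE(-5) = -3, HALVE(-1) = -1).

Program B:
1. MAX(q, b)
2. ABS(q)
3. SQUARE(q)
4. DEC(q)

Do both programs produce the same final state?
No

Program A final state: b=0, q=-1
Program B final state: b=-1, q=0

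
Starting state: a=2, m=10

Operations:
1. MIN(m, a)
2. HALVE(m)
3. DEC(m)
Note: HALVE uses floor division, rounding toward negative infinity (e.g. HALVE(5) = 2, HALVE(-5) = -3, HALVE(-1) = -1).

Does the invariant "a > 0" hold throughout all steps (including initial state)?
Yes

The invariant holds at every step.

State at each step:
Initial: a=2, m=10
After step 1: a=2, m=2
After step 2: a=2, m=1
After step 3: a=2, m=0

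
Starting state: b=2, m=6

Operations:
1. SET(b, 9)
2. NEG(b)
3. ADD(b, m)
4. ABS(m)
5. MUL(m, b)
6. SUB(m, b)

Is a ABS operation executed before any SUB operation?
Yes

First ABS: step 4
First SUB: step 6
Since 4 < 6, ABS comes first.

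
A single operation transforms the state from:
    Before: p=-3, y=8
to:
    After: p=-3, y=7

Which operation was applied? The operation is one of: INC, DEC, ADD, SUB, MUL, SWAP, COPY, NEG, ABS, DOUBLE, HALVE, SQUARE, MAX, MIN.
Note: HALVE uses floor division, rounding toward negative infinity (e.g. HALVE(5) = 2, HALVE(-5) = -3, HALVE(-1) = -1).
DEC(y)

Analyzing the change:
Before: p=-3, y=8
After: p=-3, y=7
Variable y changed from 8 to 7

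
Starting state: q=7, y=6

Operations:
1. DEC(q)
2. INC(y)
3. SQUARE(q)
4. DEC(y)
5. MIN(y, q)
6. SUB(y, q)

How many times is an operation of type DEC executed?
2

Counting DEC operations:
Step 1: DEC(q) ← DEC
Step 4: DEC(y) ← DEC
Total: 2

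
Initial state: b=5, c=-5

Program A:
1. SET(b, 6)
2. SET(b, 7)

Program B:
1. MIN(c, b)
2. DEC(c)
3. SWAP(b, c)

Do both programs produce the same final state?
No

Program A final state: b=7, c=-5
Program B final state: b=-6, c=5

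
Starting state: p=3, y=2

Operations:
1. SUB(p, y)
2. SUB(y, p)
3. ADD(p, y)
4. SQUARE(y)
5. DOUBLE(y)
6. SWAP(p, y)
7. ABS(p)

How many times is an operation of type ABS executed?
1

Counting ABS operations:
Step 7: ABS(p) ← ABS
Total: 1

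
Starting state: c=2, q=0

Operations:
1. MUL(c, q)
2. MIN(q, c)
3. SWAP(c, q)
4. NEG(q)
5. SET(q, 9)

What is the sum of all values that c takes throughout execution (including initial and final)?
2

Values of c at each step:
Initial: c = 2
After step 1: c = 0
After step 2: c = 0
After step 3: c = 0
After step 4: c = 0
After step 5: c = 0
Sum = 2 + 0 + 0 + 0 + 0 + 0 = 2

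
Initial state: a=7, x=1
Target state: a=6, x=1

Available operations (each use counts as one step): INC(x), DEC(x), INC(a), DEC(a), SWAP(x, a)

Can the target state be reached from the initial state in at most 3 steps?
Yes

Path (1 step): DEC(a)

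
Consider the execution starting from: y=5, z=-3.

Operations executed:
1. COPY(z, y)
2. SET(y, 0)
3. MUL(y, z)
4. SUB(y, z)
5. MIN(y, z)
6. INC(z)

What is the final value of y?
y = -5

Tracing execution:
Step 1: COPY(z, y) → y = 5
Step 2: SET(y, 0) → y = 0
Step 3: MUL(y, z) → y = 0
Step 4: SUB(y, z) → y = -5
Step 5: MIN(y, z) → y = -5
Step 6: INC(z) → y = -5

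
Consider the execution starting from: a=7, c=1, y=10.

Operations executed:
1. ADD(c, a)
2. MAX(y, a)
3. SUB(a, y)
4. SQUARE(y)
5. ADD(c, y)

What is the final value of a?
a = -3

Tracing execution:
Step 1: ADD(c, a) → a = 7
Step 2: MAX(y, a) → a = 7
Step 3: SUB(a, y) → a = -3
Step 4: SQUARE(y) → a = -3
Step 5: ADD(c, y) → a = -3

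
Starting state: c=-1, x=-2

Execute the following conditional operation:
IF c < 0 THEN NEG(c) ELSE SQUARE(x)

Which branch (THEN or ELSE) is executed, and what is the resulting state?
Branch: THEN, Final state: c=1, x=-2

Evaluating condition: c < 0
c = -1
Condition is True, so THEN branch executes
After NEG(c): c=1, x=-2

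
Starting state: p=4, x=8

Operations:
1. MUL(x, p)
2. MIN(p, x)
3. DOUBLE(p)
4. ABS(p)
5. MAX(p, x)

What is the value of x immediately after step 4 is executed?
x = 32

Tracing x through execution:
Initial: x = 8
After step 1 (MUL(x, p)): x = 32
After step 2 (MIN(p, x)): x = 32
After step 3 (DOUBLE(p)): x = 32
After step 4 (ABS(p)): x = 32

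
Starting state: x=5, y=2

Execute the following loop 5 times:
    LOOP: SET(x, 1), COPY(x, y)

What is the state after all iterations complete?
x=2, y=2

Iteration trace:
Start: x=5, y=2
After iteration 1: x=2, y=2
After iteration 2: x=2, y=2
After iteration 3: x=2, y=2
After iteration 4: x=2, y=2
After iteration 5: x=2, y=2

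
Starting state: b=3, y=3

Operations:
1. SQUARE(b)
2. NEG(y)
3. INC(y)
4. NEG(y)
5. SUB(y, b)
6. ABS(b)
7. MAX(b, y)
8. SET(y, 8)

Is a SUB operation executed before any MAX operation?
Yes

First SUB: step 5
First MAX: step 7
Since 5 < 7, SUB comes first.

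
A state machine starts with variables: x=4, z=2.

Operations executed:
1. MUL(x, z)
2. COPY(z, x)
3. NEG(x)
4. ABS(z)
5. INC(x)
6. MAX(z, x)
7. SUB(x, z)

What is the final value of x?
x = -15

Tracing execution:
Step 1: MUL(x, z) → x = 8
Step 2: COPY(z, x) → x = 8
Step 3: NEG(x) → x = -8
Step 4: ABS(z) → x = -8
Step 5: INC(x) → x = -7
Step 6: MAX(z, x) → x = -7
Step 7: SUB(x, z) → x = -15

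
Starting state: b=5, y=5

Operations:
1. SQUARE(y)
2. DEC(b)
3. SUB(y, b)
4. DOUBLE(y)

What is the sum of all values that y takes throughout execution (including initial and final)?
118

Values of y at each step:
Initial: y = 5
After step 1: y = 25
After step 2: y = 25
After step 3: y = 21
After step 4: y = 42
Sum = 5 + 25 + 25 + 21 + 42 = 118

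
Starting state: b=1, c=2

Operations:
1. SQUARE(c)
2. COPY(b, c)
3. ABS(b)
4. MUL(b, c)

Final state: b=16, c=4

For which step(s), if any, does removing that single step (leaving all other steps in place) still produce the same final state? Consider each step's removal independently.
Step(s) 3

Testing removal of each single step:
Without step 1: final = b=4, c=2 (different)
Without step 2: final = b=4, c=4 (different)
Without step 3: final = b=16, c=4 (same)
Without step 4: final = b=4, c=4 (different)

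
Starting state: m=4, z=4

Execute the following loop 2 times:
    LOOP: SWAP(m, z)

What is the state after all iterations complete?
m=4, z=4

Iteration trace:
Start: m=4, z=4
After iteration 1: m=4, z=4
After iteration 2: m=4, z=4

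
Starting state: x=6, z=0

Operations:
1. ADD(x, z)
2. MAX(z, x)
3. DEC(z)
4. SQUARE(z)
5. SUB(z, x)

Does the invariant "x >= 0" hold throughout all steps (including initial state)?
Yes

The invariant holds at every step.

State at each step:
Initial: x=6, z=0
After step 1: x=6, z=0
After step 2: x=6, z=6
After step 3: x=6, z=5
After step 4: x=6, z=25
After step 5: x=6, z=19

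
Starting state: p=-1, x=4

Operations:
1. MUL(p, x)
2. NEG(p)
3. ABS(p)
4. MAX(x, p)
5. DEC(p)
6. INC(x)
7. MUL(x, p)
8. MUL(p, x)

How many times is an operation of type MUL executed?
3

Counting MUL operations:
Step 1: MUL(p, x) ← MUL
Step 7: MUL(x, p) ← MUL
Step 8: MUL(p, x) ← MUL
Total: 3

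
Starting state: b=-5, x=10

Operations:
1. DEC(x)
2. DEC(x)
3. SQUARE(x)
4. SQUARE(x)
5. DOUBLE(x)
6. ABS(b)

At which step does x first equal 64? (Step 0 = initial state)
Step 3

Tracing x:
Initial: x = 10
After step 1: x = 9
After step 2: x = 8
After step 3: x = 64 ← first occurrence
After step 4: x = 4096
After step 5: x = 8192
After step 6: x = 8192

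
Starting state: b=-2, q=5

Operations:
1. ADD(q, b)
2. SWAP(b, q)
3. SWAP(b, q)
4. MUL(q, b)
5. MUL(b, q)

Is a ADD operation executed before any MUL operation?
Yes

First ADD: step 1
First MUL: step 4
Since 1 < 4, ADD comes first.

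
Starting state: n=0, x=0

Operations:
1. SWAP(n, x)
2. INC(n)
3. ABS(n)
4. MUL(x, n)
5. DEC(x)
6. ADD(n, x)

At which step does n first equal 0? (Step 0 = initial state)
Step 0

Tracing n:
Initial: n = 0 ← first occurrence
After step 1: n = 0
After step 2: n = 1
After step 3: n = 1
After step 4: n = 1
After step 5: n = 1
After step 6: n = 0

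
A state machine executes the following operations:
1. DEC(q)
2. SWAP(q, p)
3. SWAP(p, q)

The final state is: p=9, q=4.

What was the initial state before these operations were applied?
p=9, q=5

Working backwards:
Final state: p=9, q=4
Before step 3 (SWAP(p, q)): p=4, q=9
Before step 2 (SWAP(q, p)): p=9, q=4
Before step 1 (DEC(q)): p=9, q=5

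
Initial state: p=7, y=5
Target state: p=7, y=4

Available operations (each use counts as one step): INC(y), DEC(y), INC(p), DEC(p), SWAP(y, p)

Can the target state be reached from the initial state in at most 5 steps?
Yes

Path (1 step): DEC(y)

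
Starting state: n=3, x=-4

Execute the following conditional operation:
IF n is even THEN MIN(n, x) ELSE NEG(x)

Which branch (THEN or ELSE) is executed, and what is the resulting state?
Branch: ELSE, Final state: n=3, x=4

Evaluating condition: n is even
Condition is False, so ELSE branch executes
After NEG(x): n=3, x=4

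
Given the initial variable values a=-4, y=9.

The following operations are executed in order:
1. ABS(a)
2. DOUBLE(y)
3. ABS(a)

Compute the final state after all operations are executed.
{a: 4, y: 18}

Step-by-step execution:
Initial: a=-4, y=9
After step 1 (ABS(a)): a=4, y=9
After step 2 (DOUBLE(y)): a=4, y=18
After step 3 (ABS(a)): a=4, y=18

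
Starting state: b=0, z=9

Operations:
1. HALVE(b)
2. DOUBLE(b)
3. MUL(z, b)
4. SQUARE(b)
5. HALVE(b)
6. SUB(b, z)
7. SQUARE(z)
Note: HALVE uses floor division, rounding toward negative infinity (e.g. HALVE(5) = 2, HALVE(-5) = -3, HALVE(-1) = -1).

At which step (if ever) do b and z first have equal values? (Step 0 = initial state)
Step 3

b and z first become equal after step 3.

Comparing values at each step:
Initial: b=0, z=9
After step 1: b=0, z=9
After step 2: b=0, z=9
After step 3: b=0, z=0 ← equal!
After step 4: b=0, z=0 ← equal!
After step 5: b=0, z=0 ← equal!
After step 6: b=0, z=0 ← equal!
After step 7: b=0, z=0 ← equal!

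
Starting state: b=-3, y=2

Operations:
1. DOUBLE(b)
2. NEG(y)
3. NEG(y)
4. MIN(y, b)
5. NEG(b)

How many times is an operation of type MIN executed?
1

Counting MIN operations:
Step 4: MIN(y, b) ← MIN
Total: 1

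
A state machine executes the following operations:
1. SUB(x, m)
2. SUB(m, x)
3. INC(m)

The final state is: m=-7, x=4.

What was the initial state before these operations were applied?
m=-4, x=0

Working backwards:
Final state: m=-7, x=4
Before step 3 (INC(m)): m=-8, x=4
Before step 2 (SUB(m, x)): m=-4, x=4
Before step 1 (SUB(x, m)): m=-4, x=0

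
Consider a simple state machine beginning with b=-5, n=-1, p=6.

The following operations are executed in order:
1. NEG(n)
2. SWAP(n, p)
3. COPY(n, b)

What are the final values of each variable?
{b: -5, n: -5, p: 1}

Step-by-step execution:
Initial: b=-5, n=-1, p=6
After step 1 (NEG(n)): b=-5, n=1, p=6
After step 2 (SWAP(n, p)): b=-5, n=6, p=1
After step 3 (COPY(n, b)): b=-5, n=-5, p=1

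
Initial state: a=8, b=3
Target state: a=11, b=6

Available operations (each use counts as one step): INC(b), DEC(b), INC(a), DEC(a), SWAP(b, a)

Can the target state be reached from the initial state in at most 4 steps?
No

The target state cannot be reached within 4 steps.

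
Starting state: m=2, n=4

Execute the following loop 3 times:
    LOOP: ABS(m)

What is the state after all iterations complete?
m=2, n=4

Iteration trace:
Start: m=2, n=4
After iteration 1: m=2, n=4
After iteration 2: m=2, n=4
After iteration 3: m=2, n=4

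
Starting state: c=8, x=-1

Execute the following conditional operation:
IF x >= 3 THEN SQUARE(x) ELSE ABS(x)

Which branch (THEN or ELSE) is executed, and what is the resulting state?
Branch: ELSE, Final state: c=8, x=1

Evaluating condition: x >= 3
x = -1
Condition is False, so ELSE branch executes
After ABS(x): c=8, x=1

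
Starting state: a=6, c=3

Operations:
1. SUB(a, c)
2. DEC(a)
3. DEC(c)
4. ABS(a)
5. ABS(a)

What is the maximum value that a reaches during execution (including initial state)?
6

Values of a at each step:
Initial: a = 6 ← maximum
After step 1: a = 3
After step 2: a = 2
After step 3: a = 2
After step 4: a = 2
After step 5: a = 2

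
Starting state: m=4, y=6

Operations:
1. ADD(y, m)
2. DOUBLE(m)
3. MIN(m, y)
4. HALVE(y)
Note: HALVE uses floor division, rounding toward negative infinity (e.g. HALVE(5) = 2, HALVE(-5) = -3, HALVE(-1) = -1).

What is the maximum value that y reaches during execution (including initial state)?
10

Values of y at each step:
Initial: y = 6
After step 1: y = 10 ← maximum
After step 2: y = 10
After step 3: y = 10
After step 4: y = 5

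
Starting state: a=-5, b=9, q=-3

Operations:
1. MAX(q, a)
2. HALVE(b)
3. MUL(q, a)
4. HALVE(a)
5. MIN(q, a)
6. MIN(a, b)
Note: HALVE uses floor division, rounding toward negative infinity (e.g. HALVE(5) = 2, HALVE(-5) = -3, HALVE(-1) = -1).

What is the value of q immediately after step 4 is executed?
q = 15

Tracing q through execution:
Initial: q = -3
After step 1 (MAX(q, a)): q = -3
After step 2 (HALVE(b)): q = -3
After step 3 (MUL(q, a)): q = 15
After step 4 (HALVE(a)): q = 15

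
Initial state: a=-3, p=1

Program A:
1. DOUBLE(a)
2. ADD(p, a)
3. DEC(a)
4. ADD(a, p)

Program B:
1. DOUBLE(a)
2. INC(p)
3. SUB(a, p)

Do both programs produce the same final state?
No

Program A final state: a=-12, p=-5
Program B final state: a=-8, p=2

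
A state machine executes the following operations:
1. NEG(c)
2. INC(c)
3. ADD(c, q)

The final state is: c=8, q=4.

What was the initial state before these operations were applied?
c=-3, q=4

Working backwards:
Final state: c=8, q=4
Before step 3 (ADD(c, q)): c=4, q=4
Before step 2 (INC(c)): c=3, q=4
Before step 1 (NEG(c)): c=-3, q=4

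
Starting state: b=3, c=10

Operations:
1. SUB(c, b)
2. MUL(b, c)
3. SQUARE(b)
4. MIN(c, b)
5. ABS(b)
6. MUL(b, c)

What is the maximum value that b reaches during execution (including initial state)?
3087

Values of b at each step:
Initial: b = 3
After step 1: b = 3
After step 2: b = 21
After step 3: b = 441
After step 4: b = 441
After step 5: b = 441
After step 6: b = 3087 ← maximum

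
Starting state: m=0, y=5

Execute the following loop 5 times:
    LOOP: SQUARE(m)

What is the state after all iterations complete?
m=0, y=5

Iteration trace:
Start: m=0, y=5
After iteration 1: m=0, y=5
After iteration 2: m=0, y=5
After iteration 3: m=0, y=5
After iteration 4: m=0, y=5
After iteration 5: m=0, y=5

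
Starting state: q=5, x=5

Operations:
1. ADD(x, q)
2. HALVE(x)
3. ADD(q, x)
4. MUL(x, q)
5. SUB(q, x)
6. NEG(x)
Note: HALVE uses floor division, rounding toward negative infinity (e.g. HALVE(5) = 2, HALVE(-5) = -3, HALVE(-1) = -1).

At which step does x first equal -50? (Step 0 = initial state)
Step 6

Tracing x:
Initial: x = 5
After step 1: x = 10
After step 2: x = 5
After step 3: x = 5
After step 4: x = 50
After step 5: x = 50
After step 6: x = -50 ← first occurrence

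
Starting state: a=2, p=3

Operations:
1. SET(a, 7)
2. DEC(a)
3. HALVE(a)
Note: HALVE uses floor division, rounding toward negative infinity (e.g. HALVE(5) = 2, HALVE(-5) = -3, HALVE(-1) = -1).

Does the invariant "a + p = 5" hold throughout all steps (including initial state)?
No, violated after step 1

The invariant is violated after step 1.

State at each step:
Initial: a=2, p=3
After step 1: a=7, p=3
After step 2: a=6, p=3
After step 3: a=3, p=3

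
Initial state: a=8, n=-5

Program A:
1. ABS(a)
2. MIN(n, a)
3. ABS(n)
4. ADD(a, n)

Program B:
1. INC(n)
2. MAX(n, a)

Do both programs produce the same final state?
No

Program A final state: a=13, n=5
Program B final state: a=8, n=8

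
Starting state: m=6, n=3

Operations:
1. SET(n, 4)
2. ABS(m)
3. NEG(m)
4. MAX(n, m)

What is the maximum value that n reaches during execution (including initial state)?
4

Values of n at each step:
Initial: n = 3
After step 1: n = 4 ← maximum
After step 2: n = 4
After step 3: n = 4
After step 4: n = 4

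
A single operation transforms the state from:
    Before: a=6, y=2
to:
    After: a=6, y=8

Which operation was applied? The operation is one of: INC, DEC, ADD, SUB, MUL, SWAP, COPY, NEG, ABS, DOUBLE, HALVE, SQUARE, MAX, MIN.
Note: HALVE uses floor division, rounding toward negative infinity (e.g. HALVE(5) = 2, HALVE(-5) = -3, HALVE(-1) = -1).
ADD(y, a)

Analyzing the change:
Before: a=6, y=2
After: a=6, y=8
Variable y changed from 2 to 8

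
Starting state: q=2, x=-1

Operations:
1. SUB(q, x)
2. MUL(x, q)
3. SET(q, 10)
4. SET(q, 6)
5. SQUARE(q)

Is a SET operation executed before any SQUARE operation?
Yes

First SET: step 3
First SQUARE: step 5
Since 3 < 5, SET comes first.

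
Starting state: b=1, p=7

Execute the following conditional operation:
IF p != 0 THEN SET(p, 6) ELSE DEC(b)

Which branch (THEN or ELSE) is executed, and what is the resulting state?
Branch: THEN, Final state: b=1, p=6

Evaluating condition: p != 0
p = 7
Condition is True, so THEN branch executes
After SET(p, 6): b=1, p=6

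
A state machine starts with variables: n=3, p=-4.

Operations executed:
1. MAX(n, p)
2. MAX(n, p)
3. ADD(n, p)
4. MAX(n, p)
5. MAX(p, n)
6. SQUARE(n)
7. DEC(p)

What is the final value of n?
n = 1

Tracing execution:
Step 1: MAX(n, p) → n = 3
Step 2: MAX(n, p) → n = 3
Step 3: ADD(n, p) → n = -1
Step 4: MAX(n, p) → n = -1
Step 5: MAX(p, n) → n = -1
Step 6: SQUARE(n) → n = 1
Step 7: DEC(p) → n = 1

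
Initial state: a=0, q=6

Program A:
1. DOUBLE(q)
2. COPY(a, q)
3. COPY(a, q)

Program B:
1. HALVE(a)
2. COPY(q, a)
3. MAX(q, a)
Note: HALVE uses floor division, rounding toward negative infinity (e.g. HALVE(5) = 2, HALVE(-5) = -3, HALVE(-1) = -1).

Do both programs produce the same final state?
No

Program A final state: a=12, q=12
Program B final state: a=0, q=0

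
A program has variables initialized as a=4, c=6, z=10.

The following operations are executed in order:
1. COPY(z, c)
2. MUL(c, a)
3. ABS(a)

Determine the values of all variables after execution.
{a: 4, c: 24, z: 6}

Step-by-step execution:
Initial: a=4, c=6, z=10
After step 1 (COPY(z, c)): a=4, c=6, z=6
After step 2 (MUL(c, a)): a=4, c=24, z=6
After step 3 (ABS(a)): a=4, c=24, z=6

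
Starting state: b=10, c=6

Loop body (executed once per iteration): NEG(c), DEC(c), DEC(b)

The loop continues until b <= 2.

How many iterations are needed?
8

Tracing iterations:
Initial: b=10, c=6
After iteration 1: b=9, c=-7
After iteration 2: b=8, c=6
After iteration 3: b=7, c=-7
After iteration 4: b=6, c=6
After iteration 5: b=5, c=-7
After iteration 6: b=4, c=6
After iteration 7: b=3, c=-7
After iteration 8: b=2, c=6
b <= 2 now holds, so the loop exits after 8 iterations.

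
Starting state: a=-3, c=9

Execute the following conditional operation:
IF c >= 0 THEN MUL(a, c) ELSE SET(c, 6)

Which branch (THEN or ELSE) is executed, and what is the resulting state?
Branch: THEN, Final state: a=-27, c=9

Evaluating condition: c >= 0
c = 9
Condition is True, so THEN branch executes
After MUL(a, c): a=-27, c=9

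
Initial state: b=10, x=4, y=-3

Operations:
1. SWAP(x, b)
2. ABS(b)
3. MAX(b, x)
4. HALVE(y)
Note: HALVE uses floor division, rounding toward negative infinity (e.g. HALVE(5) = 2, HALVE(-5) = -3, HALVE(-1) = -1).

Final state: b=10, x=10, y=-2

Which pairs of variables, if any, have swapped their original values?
None

Comparing initial and final values:
x: 4 → 10
y: -3 → -2
b: 10 → 10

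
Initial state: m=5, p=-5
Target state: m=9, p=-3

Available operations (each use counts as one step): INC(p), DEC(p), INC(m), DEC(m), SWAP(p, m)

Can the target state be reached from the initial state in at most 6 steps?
Yes

Path (6 steps): INC(p) → INC(p) → INC(m) → INC(m) → INC(m) → INC(m)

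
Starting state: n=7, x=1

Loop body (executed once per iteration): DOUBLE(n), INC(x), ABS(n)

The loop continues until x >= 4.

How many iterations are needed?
3

Tracing iterations:
Initial: n=7, x=1
After iteration 1: n=14, x=2
After iteration 2: n=28, x=3
After iteration 3: n=56, x=4
x >= 4 now holds, so the loop exits after 3 iterations.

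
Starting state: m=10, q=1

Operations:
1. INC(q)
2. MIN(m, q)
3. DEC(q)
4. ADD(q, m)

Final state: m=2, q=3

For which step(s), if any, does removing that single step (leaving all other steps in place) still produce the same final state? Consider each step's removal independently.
None - removing any single step changes the final result

Testing removal of each single step:
Without step 1: final = m=1, q=1 (different)
Without step 2: final = m=10, q=11 (different)
Without step 3: final = m=2, q=4 (different)
Without step 4: final = m=2, q=1 (different)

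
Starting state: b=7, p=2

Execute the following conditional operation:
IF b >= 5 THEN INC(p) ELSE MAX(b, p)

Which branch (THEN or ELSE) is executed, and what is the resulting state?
Branch: THEN, Final state: b=7, p=3

Evaluating condition: b >= 5
b = 7
Condition is True, so THEN branch executes
After INC(p): b=7, p=3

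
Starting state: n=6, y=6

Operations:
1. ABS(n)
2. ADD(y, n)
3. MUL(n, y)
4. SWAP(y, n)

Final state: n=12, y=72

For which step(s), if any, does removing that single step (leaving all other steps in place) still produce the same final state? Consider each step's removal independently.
Step(s) 1

Testing removal of each single step:
Without step 1: final = n=12, y=72 (same)
Without step 2: final = n=6, y=36 (different)
Without step 3: final = n=12, y=6 (different)
Without step 4: final = n=72, y=12 (different)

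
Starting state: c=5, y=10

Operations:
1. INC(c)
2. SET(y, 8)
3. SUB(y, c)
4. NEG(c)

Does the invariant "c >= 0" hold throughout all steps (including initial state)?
No, violated after step 4

The invariant is violated after step 4.

State at each step:
Initial: c=5, y=10
After step 1: c=6, y=10
After step 2: c=6, y=8
After step 3: c=6, y=2
After step 4: c=-6, y=2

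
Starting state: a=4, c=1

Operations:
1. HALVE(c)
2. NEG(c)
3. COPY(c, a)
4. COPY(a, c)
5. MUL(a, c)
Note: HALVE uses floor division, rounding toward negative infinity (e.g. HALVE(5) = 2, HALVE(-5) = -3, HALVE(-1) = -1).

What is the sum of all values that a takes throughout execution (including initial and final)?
36

Values of a at each step:
Initial: a = 4
After step 1: a = 4
After step 2: a = 4
After step 3: a = 4
After step 4: a = 4
After step 5: a = 16
Sum = 4 + 4 + 4 + 4 + 4 + 16 = 36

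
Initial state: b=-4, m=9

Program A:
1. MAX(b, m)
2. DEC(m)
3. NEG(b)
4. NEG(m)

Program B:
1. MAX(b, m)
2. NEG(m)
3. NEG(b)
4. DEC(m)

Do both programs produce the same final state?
No

Program A final state: b=-9, m=-8
Program B final state: b=-9, m=-10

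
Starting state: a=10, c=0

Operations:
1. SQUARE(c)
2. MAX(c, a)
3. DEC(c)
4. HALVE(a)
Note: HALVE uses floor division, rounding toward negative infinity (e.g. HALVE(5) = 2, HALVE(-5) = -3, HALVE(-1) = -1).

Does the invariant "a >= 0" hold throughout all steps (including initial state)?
Yes

The invariant holds at every step.

State at each step:
Initial: a=10, c=0
After step 1: a=10, c=0
After step 2: a=10, c=10
After step 3: a=10, c=9
After step 4: a=5, c=9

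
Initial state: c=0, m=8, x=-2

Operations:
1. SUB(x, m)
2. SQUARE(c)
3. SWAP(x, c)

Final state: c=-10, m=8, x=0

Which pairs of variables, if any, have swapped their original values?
None

Comparing initial and final values:
m: 8 → 8
x: -2 → 0
c: 0 → -10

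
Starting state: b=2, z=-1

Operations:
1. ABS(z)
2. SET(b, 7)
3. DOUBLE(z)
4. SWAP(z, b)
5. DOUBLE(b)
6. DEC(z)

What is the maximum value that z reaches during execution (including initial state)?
7

Values of z at each step:
Initial: z = -1
After step 1: z = 1
After step 2: z = 1
After step 3: z = 2
After step 4: z = 7 ← maximum
After step 5: z = 7
After step 6: z = 6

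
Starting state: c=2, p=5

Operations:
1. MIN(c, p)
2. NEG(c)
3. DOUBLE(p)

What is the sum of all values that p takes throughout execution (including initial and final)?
25

Values of p at each step:
Initial: p = 5
After step 1: p = 5
After step 2: p = 5
After step 3: p = 10
Sum = 5 + 5 + 5 + 10 = 25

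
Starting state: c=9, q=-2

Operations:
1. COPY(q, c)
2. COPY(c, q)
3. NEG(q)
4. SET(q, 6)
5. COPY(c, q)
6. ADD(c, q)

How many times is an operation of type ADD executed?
1

Counting ADD operations:
Step 6: ADD(c, q) ← ADD
Total: 1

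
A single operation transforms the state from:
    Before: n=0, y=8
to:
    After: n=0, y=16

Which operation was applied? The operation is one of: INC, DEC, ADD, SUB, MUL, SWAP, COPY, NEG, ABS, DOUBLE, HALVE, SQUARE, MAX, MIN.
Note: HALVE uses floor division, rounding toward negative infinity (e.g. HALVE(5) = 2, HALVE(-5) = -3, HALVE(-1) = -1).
DOUBLE(y)

Analyzing the change:
Before: n=0, y=8
After: n=0, y=16
Variable y changed from 8 to 16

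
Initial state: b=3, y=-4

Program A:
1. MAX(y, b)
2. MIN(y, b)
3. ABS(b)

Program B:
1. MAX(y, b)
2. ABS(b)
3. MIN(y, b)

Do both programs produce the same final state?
Yes

Program A final state: b=3, y=3
Program B final state: b=3, y=3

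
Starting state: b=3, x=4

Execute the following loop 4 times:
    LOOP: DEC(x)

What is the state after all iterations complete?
b=3, x=0

Iteration trace:
Start: b=3, x=4
After iteration 1: b=3, x=3
After iteration 2: b=3, x=2
After iteration 3: b=3, x=1
After iteration 4: b=3, x=0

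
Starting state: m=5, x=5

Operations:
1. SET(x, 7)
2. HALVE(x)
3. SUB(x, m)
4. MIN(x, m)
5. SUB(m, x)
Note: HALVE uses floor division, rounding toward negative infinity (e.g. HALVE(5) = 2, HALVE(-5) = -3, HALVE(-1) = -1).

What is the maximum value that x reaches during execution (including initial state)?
7

Values of x at each step:
Initial: x = 5
After step 1: x = 7 ← maximum
After step 2: x = 3
After step 3: x = -2
After step 4: x = -2
After step 5: x = -2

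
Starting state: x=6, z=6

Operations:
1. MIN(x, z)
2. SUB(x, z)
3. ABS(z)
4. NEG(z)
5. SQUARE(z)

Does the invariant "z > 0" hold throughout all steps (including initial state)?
No, violated after step 4

The invariant is violated after step 4.

State at each step:
Initial: x=6, z=6
After step 1: x=6, z=6
After step 2: x=0, z=6
After step 3: x=0, z=6
After step 4: x=0, z=-6
After step 5: x=0, z=36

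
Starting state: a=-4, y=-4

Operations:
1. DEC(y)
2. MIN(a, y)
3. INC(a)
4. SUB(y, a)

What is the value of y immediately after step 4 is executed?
y = -1

Tracing y through execution:
Initial: y = -4
After step 1 (DEC(y)): y = -5
After step 2 (MIN(a, y)): y = -5
After step 3 (INC(a)): y = -5
After step 4 (SUB(y, a)): y = -1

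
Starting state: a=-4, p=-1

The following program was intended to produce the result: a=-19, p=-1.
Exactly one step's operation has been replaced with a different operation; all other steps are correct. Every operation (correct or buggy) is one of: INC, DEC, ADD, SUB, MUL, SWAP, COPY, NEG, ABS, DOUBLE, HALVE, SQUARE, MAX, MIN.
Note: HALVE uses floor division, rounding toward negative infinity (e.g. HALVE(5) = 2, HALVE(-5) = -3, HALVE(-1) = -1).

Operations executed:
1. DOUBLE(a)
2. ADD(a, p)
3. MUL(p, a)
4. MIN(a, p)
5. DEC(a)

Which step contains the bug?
Step 3

Trace with buggy code:
Initial: a=-4, p=-1
After step 1: a=-8, p=-1
After step 2: a=-9, p=-1
After step 3: a=-9, p=9
After step 4: a=-9, p=9
After step 5: a=-10, p=9
Actual final a=-10, p=9 ≠ expected a=-19, p=-1.
Step 3 is the only position where a single-operation replacement can produce the expected result.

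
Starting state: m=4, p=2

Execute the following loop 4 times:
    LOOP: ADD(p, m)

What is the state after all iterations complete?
m=4, p=18

Iteration trace:
Start: m=4, p=2
After iteration 1: m=4, p=6
After iteration 2: m=4, p=10
After iteration 3: m=4, p=14
After iteration 4: m=4, p=18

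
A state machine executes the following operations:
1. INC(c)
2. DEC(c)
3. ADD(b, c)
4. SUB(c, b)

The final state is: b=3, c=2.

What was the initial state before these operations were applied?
b=-2, c=5

Working backwards:
Final state: b=3, c=2
Before step 4 (SUB(c, b)): b=3, c=5
Before step 3 (ADD(b, c)): b=-2, c=5
Before step 2 (DEC(c)): b=-2, c=6
Before step 1 (INC(c)): b=-2, c=5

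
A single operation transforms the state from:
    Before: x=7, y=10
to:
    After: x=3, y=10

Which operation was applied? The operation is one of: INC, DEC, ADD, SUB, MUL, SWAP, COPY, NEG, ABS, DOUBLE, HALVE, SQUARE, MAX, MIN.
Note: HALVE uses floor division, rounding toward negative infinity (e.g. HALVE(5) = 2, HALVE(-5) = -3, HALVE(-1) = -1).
HALVE(x)

Analyzing the change:
Before: x=7, y=10
After: x=3, y=10
Variable x changed from 7 to 3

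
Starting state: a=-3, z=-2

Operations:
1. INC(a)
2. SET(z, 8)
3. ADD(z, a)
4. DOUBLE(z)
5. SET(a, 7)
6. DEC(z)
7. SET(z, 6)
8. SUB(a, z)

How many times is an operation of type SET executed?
3

Counting SET operations:
Step 2: SET(z, 8) ← SET
Step 5: SET(a, 7) ← SET
Step 7: SET(z, 6) ← SET
Total: 3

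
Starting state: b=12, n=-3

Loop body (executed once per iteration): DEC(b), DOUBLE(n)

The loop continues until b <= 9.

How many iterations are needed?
3

Tracing iterations:
Initial: b=12, n=-3
After iteration 1: b=11, n=-6
After iteration 2: b=10, n=-12
After iteration 3: b=9, n=-24
b <= 9 now holds, so the loop exits after 3 iterations.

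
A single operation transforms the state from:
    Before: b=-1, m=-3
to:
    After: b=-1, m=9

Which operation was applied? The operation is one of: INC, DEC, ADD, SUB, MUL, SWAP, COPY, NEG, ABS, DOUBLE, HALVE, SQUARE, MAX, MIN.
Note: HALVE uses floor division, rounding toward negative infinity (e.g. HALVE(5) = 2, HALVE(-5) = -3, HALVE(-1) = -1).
SQUARE(m)

Analyzing the change:
Before: b=-1, m=-3
After: b=-1, m=9
Variable m changed from -3 to 9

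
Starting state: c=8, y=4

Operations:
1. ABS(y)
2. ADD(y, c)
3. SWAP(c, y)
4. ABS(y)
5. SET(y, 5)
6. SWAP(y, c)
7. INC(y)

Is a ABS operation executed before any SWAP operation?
Yes

First ABS: step 1
First SWAP: step 3
Since 1 < 3, ABS comes first.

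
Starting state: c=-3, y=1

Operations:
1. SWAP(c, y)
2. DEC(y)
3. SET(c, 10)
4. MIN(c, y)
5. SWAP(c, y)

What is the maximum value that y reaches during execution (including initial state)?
1

Values of y at each step:
Initial: y = 1 ← maximum
After step 1: y = -3
After step 2: y = -4
After step 3: y = -4
After step 4: y = -4
After step 5: y = -4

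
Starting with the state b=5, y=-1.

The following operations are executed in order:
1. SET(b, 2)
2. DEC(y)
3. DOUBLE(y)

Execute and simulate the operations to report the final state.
{b: 2, y: -4}

Step-by-step execution:
Initial: b=5, y=-1
After step 1 (SET(b, 2)): b=2, y=-1
After step 2 (DEC(y)): b=2, y=-2
After step 3 (DOUBLE(y)): b=2, y=-4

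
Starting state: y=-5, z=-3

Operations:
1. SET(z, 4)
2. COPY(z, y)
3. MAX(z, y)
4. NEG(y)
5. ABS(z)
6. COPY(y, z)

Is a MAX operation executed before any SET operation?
No

First MAX: step 3
First SET: step 1
Since 3 > 1, SET comes first.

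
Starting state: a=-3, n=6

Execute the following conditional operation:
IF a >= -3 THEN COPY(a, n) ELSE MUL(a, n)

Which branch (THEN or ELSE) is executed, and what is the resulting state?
Branch: THEN, Final state: a=6, n=6

Evaluating condition: a >= -3
a = -3
Condition is True, so THEN branch executes
After COPY(a, n): a=6, n=6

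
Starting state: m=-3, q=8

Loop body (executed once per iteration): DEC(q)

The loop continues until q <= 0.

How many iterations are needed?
8

Tracing iterations:
Initial: m=-3, q=8
After iteration 1: m=-3, q=7
After iteration 2: m=-3, q=6
After iteration 3: m=-3, q=5
After iteration 4: m=-3, q=4
After iteration 5: m=-3, q=3
After iteration 6: m=-3, q=2
After iteration 7: m=-3, q=1
After iteration 8: m=-3, q=0
q <= 0 now holds, so the loop exits after 8 iterations.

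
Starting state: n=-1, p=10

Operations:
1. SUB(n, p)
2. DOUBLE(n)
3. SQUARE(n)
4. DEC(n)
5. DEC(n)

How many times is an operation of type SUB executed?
1

Counting SUB operations:
Step 1: SUB(n, p) ← SUB
Total: 1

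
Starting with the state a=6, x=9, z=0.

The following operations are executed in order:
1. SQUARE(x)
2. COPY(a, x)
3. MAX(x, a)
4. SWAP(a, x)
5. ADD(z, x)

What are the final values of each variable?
{a: 81, x: 81, z: 81}

Step-by-step execution:
Initial: a=6, x=9, z=0
After step 1 (SQUARE(x)): a=6, x=81, z=0
After step 2 (COPY(a, x)): a=81, x=81, z=0
After step 3 (MAX(x, a)): a=81, x=81, z=0
After step 4 (SWAP(a, x)): a=81, x=81, z=0
After step 5 (ADD(z, x)): a=81, x=81, z=81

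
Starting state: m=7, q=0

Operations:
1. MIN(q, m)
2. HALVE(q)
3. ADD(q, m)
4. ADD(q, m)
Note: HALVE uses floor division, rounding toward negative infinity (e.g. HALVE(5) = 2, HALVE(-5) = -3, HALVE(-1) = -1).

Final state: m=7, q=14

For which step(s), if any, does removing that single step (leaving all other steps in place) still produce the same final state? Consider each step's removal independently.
Step(s) 1, 2

Testing removal of each single step:
Without step 1: final = m=7, q=14 (same)
Without step 2: final = m=7, q=14 (same)
Without step 3: final = m=7, q=7 (different)
Without step 4: final = m=7, q=7 (different)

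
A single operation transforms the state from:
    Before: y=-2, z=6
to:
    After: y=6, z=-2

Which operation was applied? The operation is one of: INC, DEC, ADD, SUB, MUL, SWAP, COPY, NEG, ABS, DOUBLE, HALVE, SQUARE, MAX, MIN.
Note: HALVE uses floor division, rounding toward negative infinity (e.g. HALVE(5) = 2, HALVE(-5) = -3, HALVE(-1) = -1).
SWAP(y, z)

Analyzing the change:
Before: y=-2, z=6
After: y=6, z=-2
Variable y changed from -2 to 6
Variable z changed from 6 to -2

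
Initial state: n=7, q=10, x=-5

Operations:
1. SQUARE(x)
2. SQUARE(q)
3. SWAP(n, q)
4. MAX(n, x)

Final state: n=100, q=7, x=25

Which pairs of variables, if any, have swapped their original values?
None

Comparing initial and final values:
n: 7 → 100
x: -5 → 25
q: 10 → 7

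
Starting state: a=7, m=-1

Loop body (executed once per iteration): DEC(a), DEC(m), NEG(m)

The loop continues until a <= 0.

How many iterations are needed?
7

Tracing iterations:
Initial: a=7, m=-1
After iteration 1: a=6, m=2
After iteration 2: a=5, m=-1
After iteration 3: a=4, m=2
After iteration 4: a=3, m=-1
After iteration 5: a=2, m=2
After iteration 6: a=1, m=-1
After iteration 7: a=0, m=2
a <= 0 now holds, so the loop exits after 7 iterations.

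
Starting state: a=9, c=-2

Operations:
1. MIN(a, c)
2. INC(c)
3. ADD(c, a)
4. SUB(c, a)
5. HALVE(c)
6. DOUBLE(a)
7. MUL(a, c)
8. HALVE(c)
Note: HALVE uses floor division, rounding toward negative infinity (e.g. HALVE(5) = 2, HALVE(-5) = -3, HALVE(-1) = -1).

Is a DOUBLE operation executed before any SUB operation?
No

First DOUBLE: step 6
First SUB: step 4
Since 6 > 4, SUB comes first.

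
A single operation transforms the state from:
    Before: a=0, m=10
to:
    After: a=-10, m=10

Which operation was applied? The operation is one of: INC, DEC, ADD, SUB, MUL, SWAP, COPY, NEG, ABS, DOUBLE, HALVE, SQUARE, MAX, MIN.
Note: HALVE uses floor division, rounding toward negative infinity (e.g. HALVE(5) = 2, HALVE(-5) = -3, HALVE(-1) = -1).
SUB(a, m)

Analyzing the change:
Before: a=0, m=10
After: a=-10, m=10
Variable a changed from 0 to -10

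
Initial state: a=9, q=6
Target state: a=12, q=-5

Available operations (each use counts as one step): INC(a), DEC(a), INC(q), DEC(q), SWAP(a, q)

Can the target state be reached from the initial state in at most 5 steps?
No

The target state cannot be reached within 5 steps.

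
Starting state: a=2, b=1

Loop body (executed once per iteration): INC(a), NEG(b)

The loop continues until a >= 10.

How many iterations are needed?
8

Tracing iterations:
Initial: a=2, b=1
After iteration 1: a=3, b=-1
After iteration 2: a=4, b=1
After iteration 3: a=5, b=-1
After iteration 4: a=6, b=1
After iteration 5: a=7, b=-1
After iteration 6: a=8, b=1
After iteration 7: a=9, b=-1
After iteration 8: a=10, b=1
a >= 10 now holds, so the loop exits after 8 iterations.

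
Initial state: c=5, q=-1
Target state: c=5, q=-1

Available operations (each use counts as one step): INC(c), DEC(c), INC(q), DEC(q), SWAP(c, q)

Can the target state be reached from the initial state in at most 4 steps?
Yes

Path (0 steps): 0 steps (already at target)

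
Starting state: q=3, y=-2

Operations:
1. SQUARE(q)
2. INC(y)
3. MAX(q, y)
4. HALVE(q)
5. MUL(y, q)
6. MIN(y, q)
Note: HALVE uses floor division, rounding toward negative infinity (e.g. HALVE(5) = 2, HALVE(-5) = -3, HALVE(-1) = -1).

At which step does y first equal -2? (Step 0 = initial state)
Step 0

Tracing y:
Initial: y = -2 ← first occurrence
After step 1: y = -2
After step 2: y = -1
After step 3: y = -1
After step 4: y = -1
After step 5: y = -4
After step 6: y = -4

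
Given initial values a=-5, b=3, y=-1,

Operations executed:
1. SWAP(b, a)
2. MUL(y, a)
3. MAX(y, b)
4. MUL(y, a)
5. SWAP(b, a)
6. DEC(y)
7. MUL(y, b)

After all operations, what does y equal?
y = -30

Tracing execution:
Step 1: SWAP(b, a) → y = -1
Step 2: MUL(y, a) → y = -3
Step 3: MAX(y, b) → y = -3
Step 4: MUL(y, a) → y = -9
Step 5: SWAP(b, a) → y = -9
Step 6: DEC(y) → y = -10
Step 7: MUL(y, b) → y = -30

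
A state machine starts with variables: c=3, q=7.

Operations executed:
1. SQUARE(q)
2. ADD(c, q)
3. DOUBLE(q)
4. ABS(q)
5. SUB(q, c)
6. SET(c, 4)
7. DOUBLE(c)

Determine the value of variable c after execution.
c = 8

Tracing execution:
Step 1: SQUARE(q) → c = 3
Step 2: ADD(c, q) → c = 52
Step 3: DOUBLE(q) → c = 52
Step 4: ABS(q) → c = 52
Step 5: SUB(q, c) → c = 52
Step 6: SET(c, 4) → c = 4
Step 7: DOUBLE(c) → c = 8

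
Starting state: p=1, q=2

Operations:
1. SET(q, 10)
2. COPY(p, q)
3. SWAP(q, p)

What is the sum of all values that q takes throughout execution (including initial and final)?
32

Values of q at each step:
Initial: q = 2
After step 1: q = 10
After step 2: q = 10
After step 3: q = 10
Sum = 2 + 10 + 10 + 10 = 32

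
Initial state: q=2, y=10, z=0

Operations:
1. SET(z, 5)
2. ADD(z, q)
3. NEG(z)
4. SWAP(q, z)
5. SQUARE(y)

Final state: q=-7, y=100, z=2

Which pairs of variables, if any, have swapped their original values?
None

Comparing initial and final values:
y: 10 → 100
z: 0 → 2
q: 2 → -7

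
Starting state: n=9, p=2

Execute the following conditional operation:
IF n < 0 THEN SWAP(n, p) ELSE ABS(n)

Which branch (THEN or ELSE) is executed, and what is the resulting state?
Branch: ELSE, Final state: n=9, p=2

Evaluating condition: n < 0
n = 9
Condition is False, so ELSE branch executes
After ABS(n): n=9, p=2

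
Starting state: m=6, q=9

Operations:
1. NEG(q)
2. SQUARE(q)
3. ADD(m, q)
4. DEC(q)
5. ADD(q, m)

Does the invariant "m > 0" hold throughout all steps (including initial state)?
Yes

The invariant holds at every step.

State at each step:
Initial: m=6, q=9
After step 1: m=6, q=-9
After step 2: m=6, q=81
After step 3: m=87, q=81
After step 4: m=87, q=80
After step 5: m=87, q=167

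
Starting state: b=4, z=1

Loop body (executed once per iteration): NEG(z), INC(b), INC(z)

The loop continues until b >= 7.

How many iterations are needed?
3

Tracing iterations:
Initial: b=4, z=1
After iteration 1: b=5, z=0
After iteration 2: b=6, z=1
After iteration 3: b=7, z=0
b >= 7 now holds, so the loop exits after 3 iterations.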